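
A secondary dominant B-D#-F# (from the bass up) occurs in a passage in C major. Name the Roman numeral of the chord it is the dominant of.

The chord is a major triad on B.
A dominant resolves down a perfect fifth: B → E. In C major, E is scale degree 3, i.e. iii.

iii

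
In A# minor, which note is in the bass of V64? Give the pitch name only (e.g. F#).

B#

V in A# minor has root E#; the chord is E#-G##-B#.
The figure 64 means second inversion — the fifth is in the bass.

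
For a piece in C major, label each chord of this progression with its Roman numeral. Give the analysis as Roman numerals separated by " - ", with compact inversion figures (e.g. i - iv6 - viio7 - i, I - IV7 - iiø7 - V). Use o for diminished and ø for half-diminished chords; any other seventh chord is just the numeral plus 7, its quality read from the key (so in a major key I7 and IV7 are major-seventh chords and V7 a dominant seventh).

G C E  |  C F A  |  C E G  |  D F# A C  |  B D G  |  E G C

G-C-E: major triad on C = scale degree 1 → I64.
C-F-A has root F, degree 4 in C major, so IV64.
C-E-G: root C is the tonic; major triad there is I.
D-F#-A-C: chromatic; D is V of V, so V7/V.
B-D-G has root G, degree 5 in C major, so V6.
E-G-C has root C, degree 1 in C major, so I6.

I64 - IV64 - I - V7/V - V6 - I6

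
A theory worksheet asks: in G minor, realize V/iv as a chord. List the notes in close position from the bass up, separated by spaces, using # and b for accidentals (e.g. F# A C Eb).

The slash means an applied dominant: we want the dominant of iv. In G minor, iv is C minor, and its dominant is built on G.
Building a major triad on G gives G-B-D.

G B D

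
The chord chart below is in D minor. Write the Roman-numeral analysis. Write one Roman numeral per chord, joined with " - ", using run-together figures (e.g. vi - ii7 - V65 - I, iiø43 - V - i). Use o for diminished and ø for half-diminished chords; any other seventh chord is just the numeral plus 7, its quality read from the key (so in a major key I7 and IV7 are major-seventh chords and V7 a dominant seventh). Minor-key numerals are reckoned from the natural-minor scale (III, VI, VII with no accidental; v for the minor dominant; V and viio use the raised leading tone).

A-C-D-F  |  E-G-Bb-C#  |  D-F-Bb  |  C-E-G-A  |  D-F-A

i43 - viio65 - VI6 - v65 - i

A-C-D-F: minor seventh chord on D = scale degree 1 → i43.
E-G-Bb-C# has root C#, degree 7 in D minor, so viio65.
D-F-Bb has root Bb, degree 6 in D minor, so VI6.
C-E-G-A has root A, degree 5 in D minor, so v65.
D-F-A has root D, degree 1 in D minor, so i.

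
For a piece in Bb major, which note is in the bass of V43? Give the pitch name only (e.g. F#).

C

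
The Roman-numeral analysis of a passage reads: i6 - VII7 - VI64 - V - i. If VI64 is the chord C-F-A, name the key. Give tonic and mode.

The chord F/C is a major triad rooted on F; its label is VI64.
VI64 on F implies F is the submediant; that puts the tonic at A, and the uppercase numeral fits minor mode.

A minor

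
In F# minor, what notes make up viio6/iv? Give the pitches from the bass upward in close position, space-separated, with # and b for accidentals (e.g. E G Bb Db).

The slash marks an applied leading-tone chord: viio of iv. In F# minor, iv is B, so the leading tone to it is A#, a half step below.
Building a diminished triad on A# gives A#-C#-E.
The figured bass 6 indicates first inversion, placing the third (C#) in the bass: C#-E-A#.

C# E A#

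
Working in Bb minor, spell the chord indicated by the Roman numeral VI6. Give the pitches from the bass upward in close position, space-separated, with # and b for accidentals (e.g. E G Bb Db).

The numeral's case and figure indicate a major triad. In Bb minor its root, scale degree 6, is Gb.
Stacking thirds from Gb gives Gb-Bb-Db.
With the 6 figure the chord is in first inversion; from the bass Bb upward in close position it reads Bb-Db-Gb.

Bb Db Gb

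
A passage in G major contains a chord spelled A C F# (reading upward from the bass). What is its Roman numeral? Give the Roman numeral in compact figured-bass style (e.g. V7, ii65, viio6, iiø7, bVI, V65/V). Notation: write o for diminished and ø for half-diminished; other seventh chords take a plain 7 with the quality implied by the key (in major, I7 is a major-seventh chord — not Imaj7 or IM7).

viio6

The pitches F#-A-C form a diminished triad rooted on F#.
F# is scale degree 7 in G major, and a diminished triad on that degree is written viio.
With A in the bass the chord is in first inversion, so the figured bass is 6.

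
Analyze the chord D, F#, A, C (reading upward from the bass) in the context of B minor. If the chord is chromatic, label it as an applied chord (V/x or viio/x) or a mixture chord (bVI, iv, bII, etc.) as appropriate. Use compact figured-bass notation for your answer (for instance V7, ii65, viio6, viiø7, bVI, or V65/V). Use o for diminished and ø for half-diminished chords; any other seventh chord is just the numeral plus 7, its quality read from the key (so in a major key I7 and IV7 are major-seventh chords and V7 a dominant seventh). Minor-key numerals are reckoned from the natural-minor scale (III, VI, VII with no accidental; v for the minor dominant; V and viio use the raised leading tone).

Stacked in thirds the chord is D-F#-A-C: a dominant seventh chord on D.
D is not a diatonic chord root with this quality in B minor, but it lies a perfect fifth above G (VI), so the chord functions as an applied dominant of VI.

V7/VI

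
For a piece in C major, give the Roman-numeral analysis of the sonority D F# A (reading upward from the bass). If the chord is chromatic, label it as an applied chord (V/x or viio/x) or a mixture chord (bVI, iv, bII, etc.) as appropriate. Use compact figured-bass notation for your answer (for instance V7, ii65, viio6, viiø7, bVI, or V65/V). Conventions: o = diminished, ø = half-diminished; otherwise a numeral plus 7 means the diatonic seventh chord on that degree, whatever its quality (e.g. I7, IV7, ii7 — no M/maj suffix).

V/V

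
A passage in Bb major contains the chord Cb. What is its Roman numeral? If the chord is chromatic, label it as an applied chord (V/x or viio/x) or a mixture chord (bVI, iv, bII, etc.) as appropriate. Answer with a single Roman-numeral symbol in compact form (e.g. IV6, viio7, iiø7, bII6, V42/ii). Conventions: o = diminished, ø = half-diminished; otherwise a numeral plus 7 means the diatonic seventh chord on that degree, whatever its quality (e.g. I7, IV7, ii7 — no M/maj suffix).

The pitches Cb-Eb-Gb form a major triad rooted on Cb.
Cb is the lowered second degree of Bb major (diatonic 2 would be C). This is the Neapolitan chord — a major triad on the lowered second degree.

bII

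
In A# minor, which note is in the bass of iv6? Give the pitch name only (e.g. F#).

iv in A# minor has root D#; the chord is D#-F#-A#.
The figure 6 means first inversion — the third is in the bass.

F#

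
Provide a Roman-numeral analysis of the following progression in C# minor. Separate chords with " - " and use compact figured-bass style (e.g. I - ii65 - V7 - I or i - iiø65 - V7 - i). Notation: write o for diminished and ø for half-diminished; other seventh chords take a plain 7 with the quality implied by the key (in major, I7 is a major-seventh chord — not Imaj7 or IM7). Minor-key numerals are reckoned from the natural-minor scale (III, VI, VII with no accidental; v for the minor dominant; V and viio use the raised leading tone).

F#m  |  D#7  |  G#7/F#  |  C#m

iv - V7/V - V42 - i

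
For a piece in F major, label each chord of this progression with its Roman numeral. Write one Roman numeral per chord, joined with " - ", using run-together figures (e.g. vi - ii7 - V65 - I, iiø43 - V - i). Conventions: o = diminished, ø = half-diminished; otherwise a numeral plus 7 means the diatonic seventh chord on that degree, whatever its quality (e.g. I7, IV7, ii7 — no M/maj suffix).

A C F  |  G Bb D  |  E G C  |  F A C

A-C-F has root F, degree 1 in F major, so I6.
G-Bb-D: minor triad on G = scale degree 2 → ii.
E-G-C: root C is the dominant; major triad there is V6.
F-A-C: major triad on F = scale degree 1 → I.

I6 - ii - V6 - I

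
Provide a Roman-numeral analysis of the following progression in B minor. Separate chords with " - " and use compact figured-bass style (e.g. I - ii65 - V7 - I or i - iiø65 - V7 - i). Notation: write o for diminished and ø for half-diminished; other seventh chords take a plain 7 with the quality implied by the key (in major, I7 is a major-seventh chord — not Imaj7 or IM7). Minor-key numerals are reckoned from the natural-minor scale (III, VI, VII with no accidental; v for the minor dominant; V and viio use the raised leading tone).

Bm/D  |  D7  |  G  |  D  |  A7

i6 - V7/VI - VI - III - VII7

Bm/D: minor triad on B = scale degree 1 → i6.
D7: chromatic; D is V of VI, so V7/VI.
G: root G is the submediant; major triad there is VI.
D: root D is the mediant; major triad there is III.
A7 has root A, degree 7 in B minor, so VII7.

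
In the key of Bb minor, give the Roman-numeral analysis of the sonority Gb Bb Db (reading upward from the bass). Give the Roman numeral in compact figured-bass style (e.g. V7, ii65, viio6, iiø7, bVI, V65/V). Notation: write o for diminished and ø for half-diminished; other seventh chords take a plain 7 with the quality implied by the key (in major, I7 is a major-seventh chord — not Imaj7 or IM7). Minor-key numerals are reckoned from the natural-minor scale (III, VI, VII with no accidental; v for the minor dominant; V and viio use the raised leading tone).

VI

Stacked in thirds the chord is Gb-Bb-Db: a major triad on Gb.
In Bb minor, Gb is the submediant; the diatonic major triad there is VI.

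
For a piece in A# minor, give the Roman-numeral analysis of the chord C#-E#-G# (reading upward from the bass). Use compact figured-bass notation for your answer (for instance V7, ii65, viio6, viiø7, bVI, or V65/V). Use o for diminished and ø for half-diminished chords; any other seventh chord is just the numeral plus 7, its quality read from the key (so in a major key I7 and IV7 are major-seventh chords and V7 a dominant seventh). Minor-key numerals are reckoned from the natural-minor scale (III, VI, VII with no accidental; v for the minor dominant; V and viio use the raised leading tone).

Stacked in thirds the chord is C#-E#-G#: a major triad on C#.
C# is scale degree 3 in A# minor, and a major triad on that degree is written III.

III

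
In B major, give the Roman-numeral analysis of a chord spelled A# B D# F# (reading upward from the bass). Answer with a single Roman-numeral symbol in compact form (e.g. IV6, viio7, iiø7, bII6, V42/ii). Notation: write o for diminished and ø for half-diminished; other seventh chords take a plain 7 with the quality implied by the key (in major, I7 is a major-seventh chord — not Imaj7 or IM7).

The pitches B-D#-F#-A# form a major seventh chord rooted on B.
B is scale degree 1 in B major, and a major seventh chord on that degree is written I7.
With A# in the bass the chord is in third inversion, so the figured bass is 42.

I42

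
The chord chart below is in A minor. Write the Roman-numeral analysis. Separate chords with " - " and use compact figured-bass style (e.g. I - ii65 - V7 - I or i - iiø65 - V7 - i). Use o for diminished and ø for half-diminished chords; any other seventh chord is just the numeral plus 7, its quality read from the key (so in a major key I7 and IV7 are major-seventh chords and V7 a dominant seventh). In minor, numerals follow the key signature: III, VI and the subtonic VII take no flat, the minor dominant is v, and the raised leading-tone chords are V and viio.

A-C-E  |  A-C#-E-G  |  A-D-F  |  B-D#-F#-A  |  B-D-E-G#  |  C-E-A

A-C-E: minor triad on A = scale degree 1 → i.
A-C#-E-G: chromatic; A is V of iv, so V7/iv.
A-D-F has root D, degree 4 in A minor, so iv64.
B-D#-F#-A is the secondary dominant of V (dominant seventh chord on B): V7/V.
B-D-E-G#: root E is the dominant; dominant seventh chord there is V43.
C-E-A: minor triad on A = scale degree 1 → i6.

i - V7/iv - iv64 - V7/V - V43 - i6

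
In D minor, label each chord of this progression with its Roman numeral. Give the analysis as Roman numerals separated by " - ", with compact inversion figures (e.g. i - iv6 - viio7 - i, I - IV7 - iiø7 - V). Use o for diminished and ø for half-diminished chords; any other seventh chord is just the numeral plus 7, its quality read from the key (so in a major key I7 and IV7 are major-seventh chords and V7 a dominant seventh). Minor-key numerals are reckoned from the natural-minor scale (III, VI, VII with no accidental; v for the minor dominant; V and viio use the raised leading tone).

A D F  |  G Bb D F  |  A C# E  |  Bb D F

A-D-F has root D, degree 1 in D minor, so i64.
G-Bb-D-F: root G is the subdominant; minor seventh chord there is iv7.
A-C#-E: major triad on A = scale degree 5 → V.
Bb-D-F: major triad on Bb = scale degree 6 → VI.

i64 - iv7 - V - VI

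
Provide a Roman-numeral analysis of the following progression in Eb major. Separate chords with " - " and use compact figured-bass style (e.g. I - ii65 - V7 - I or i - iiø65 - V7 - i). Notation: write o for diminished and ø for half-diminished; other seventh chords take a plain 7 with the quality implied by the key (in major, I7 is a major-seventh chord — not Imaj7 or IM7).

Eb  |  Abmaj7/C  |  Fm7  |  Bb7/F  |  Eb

I - IV65 - ii7 - V43 - I

Eb: root Eb is the tonic; major triad there is I.
Abmaj7/C: root Ab is the subdominant; major seventh chord there is IV65.
Fm7: minor seventh chord on F = scale degree 2 → ii7.
Bb7/F: dominant seventh chord on Bb = scale degree 5 → V43.
Eb: root Eb is the tonic; major triad there is I.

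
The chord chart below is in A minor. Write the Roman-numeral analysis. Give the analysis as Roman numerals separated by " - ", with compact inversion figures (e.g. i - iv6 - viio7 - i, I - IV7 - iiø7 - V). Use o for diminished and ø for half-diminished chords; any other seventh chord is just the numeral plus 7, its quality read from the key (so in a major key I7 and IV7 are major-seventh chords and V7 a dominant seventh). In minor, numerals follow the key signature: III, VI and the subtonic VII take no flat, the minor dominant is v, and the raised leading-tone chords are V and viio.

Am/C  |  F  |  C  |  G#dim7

Am/C: minor triad on A = scale degree 1 → i6.
F has root F, degree 6 in A minor, so VI.
C has root C, degree 3 in A minor, so III.
G#dim7 has root G#, degree 7 in A minor, so viio7.

i6 - VI - III - viio7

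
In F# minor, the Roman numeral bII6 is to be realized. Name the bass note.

B

bII in F# minor has root G; the chord is G-B-D.
The figure 6 means first inversion — the third is in the bass.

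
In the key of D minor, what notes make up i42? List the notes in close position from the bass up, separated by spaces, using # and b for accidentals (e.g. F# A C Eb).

C D F A

The numeral's case and figure indicate a minor seventh chord. In D minor its root, scale degree 1, is D.
That chord is spelled D-F-A-C.
The figured bass 42 indicates third inversion, placing the seventh (C) in the bass: C-D-F-A.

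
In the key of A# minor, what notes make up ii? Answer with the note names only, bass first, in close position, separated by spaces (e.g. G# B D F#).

B# D# F##

Scale degree 2 in A# minor is B#; here the chord built on it is altered to a minor triad. ii is the minor supertonic, borrowed from the parallel major (the Dorian ii).
So the chord is B#-D#-F##.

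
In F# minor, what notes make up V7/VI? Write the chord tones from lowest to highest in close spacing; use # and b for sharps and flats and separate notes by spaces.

A C# E G

The slash means an applied dominant: we want the dominant of VI. In F# minor, VI is D major, and its dominant is built on A.
Building a dominant seventh chord on A gives A-C#-E-G.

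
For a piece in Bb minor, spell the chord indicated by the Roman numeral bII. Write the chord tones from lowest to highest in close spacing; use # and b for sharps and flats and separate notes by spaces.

Scale degree 2 in Bb minor is C; lowering it a half step gives Cb. bII is the Neapolitan chord — a major triad on the lowered second degree.
So the chord is Cb-Eb-Gb, a major triad.

Cb Eb Gb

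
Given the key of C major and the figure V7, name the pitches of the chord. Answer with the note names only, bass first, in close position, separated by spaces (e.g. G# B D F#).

The numeral's case and figure indicate a dominant seventh chord. In C major its root, scale degree 5, is G.
That chord is spelled G-B-D-F.

G B D F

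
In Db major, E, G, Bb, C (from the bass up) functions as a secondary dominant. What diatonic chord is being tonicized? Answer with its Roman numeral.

iii

The chord is a dominant seventh chord on C.
A dominant resolves down a perfect fifth: C → F. In Db major, F is scale degree 3, i.e. iii.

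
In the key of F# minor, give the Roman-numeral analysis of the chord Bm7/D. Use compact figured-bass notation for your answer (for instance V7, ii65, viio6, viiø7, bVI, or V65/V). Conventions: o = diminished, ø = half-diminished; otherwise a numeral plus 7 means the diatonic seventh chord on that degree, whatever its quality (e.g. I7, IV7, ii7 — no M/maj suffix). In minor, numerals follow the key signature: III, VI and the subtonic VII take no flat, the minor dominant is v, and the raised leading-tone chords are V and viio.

iv65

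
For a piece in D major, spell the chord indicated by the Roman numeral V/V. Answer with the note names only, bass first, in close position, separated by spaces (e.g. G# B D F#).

The slash means an applied dominant: we want the dominant of V. In D major, V is A major, and its dominant is built on E.
Building a major triad on E gives E-G#-B.

E G# B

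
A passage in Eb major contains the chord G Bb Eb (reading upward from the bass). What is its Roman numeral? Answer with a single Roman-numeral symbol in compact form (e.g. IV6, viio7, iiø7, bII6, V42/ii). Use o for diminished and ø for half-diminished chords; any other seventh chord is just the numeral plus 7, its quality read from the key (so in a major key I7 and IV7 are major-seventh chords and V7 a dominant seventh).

The pitches Eb-G-Bb form a major triad rooted on Eb.
Eb is scale degree 1 in Eb major, and a major triad on that degree is written I.
With G in the bass the chord is in first inversion, so the figured bass is 6.

I6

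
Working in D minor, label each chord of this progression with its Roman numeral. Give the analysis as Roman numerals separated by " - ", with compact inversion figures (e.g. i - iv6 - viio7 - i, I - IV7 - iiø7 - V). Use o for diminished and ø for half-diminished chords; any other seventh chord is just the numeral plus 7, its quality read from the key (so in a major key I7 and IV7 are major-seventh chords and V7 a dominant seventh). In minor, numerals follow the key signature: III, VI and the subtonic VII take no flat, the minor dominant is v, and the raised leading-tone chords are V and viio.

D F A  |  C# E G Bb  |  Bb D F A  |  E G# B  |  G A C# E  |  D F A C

i - viio7 - VI7 - V/V - V42 - i7

D-F-A: root D is the tonic; minor triad there is i.
C#-E-G-Bb: root C# is the leading tone; fully diminished seventh chord there is viio7.
Bb-D-F-A: root Bb is the submediant; major seventh chord there is VI7.
E-G#-B is the secondary dominant of V (major triad on E): V/V.
G-A-C#-E: root A is the dominant; dominant seventh chord there is V42.
D-F-A-C has root D, degree 1 in D minor, so i7.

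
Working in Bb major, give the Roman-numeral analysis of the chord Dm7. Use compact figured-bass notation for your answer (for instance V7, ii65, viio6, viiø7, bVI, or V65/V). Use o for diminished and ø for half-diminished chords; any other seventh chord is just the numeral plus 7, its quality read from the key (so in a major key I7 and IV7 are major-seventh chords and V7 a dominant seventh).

iii7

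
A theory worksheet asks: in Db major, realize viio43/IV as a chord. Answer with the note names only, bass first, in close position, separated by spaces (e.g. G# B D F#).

Cb Ebb F Ab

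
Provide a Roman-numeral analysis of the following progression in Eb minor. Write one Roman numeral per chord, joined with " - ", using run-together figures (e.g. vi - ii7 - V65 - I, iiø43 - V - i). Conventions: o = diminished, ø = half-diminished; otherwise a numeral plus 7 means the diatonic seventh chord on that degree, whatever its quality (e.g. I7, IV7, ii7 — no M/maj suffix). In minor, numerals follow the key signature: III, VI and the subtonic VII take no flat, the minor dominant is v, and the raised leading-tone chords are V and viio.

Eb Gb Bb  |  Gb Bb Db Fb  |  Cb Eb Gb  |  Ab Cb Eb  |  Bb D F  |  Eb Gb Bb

i - V7/VI - VI - iv - V - i

Eb-Gb-Bb: minor triad on Eb = scale degree 1 → i.
Gb-Bb-Db-Fb: a dominant seventh chord on Gb, the applied dominant of VI → V7/VI.
Cb-Eb-Gb: major triad on Cb = scale degree 6 → VI.
Ab-Cb-Eb: root Ab is the subdominant; minor triad there is iv.
Bb-D-F: root Bb is the dominant; major triad there is V.
Eb-Gb-Bb: root Eb is the tonic; minor triad there is i.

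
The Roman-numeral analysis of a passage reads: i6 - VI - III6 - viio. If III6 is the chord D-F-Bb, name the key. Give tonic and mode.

G minor

The chord Bb/D is a major triad rooted on Bb; its label is III6.
Counting down 2 scale steps from Bb places the tonic on G; a major triad on degree 3 is diatonic only in minor.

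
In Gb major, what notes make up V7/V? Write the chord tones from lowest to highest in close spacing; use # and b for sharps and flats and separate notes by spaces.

V7/V is a secondary dominant — the dominant seventh of V. V in Gb major is Db, so the applied chord's root is Ab, a perfect fifth above.
Building a dominant seventh chord on Ab gives Ab-C-Eb-Gb.

Ab C Eb Gb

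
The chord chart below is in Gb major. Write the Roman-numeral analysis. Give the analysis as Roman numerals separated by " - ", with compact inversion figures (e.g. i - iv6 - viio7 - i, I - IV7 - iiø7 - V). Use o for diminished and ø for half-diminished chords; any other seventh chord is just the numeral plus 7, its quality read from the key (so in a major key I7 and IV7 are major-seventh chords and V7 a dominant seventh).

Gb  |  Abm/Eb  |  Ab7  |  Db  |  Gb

I - ii64 - V7/V - V - I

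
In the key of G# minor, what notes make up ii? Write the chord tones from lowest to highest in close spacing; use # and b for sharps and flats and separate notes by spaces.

Scale degree 2 in G# minor is A#; here the chord built on it is altered to a minor triad. ii is the minor supertonic, borrowed from the parallel major (the Dorian ii).
So the chord is A#-C#-E#.

A# C# E#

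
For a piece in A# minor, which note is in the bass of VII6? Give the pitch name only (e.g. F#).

VII in A# minor has root G#; the chord is G#-B#-D#.
The figure 6 means first inversion — the third is in the bass.

B#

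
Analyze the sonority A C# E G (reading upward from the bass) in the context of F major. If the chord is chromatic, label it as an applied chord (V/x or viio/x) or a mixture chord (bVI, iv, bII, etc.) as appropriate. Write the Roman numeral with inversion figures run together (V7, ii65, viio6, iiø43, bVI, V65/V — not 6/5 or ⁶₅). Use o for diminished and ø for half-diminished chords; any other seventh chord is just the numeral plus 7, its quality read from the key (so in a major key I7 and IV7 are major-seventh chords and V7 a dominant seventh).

The pitches A-C#-E-G form a dominant seventh chord rooted on A.
A is not a diatonic chord root with this quality in F major, but it lies a perfect fifth above D (vi), so the chord functions as an applied dominant of vi.

V7/vi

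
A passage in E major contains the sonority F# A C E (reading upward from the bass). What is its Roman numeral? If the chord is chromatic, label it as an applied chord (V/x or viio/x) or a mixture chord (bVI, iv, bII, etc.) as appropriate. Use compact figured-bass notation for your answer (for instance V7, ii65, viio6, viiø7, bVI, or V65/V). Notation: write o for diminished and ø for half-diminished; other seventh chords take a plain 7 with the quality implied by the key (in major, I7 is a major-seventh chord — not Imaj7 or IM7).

The pitches F#-A-C-E form a half-diminished seventh chord rooted on F#.
F# is the second degree of E major. This is the half-diminished supertonic seventh, borrowed from the parallel minor.

iiø7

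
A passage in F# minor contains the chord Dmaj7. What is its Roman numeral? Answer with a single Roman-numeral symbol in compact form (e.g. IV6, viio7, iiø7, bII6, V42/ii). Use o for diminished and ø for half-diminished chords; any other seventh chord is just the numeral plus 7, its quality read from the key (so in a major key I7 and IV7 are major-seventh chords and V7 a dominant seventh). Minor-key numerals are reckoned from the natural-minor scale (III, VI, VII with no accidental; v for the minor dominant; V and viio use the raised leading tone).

The pitches D-F#-A-C# form a major seventh chord rooted on D.
In F# minor, D is the submediant; the diatonic major seventh chord there is VI7.

VI7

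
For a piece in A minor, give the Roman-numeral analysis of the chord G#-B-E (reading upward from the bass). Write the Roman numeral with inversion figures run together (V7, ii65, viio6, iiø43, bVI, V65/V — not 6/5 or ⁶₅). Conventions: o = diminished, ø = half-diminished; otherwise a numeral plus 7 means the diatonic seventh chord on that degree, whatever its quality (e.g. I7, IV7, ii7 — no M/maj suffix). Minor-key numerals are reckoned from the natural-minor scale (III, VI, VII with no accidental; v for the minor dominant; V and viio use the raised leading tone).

V6

Stacked in thirds the chord is E-G#-B: a major triad on E.
E is scale degree 5 in A minor, and a major triad on that degree is written V.
With G# in the bass the chord is in first inversion, so the figured bass is 6.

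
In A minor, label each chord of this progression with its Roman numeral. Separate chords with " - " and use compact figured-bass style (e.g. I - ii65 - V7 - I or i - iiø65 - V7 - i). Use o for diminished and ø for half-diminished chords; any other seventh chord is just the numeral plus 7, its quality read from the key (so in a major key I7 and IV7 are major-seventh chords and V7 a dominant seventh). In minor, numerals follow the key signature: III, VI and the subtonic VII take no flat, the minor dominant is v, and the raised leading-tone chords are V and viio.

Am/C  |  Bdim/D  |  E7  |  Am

i6 - iio6 - V7 - i

Am/C: root A is the tonic; minor triad there is i6.
Bdim/D: root B is the supertonic; diminished triad there is iio6.
E7 has root E, degree 5 in A minor, so V7.
Am: minor triad on A = scale degree 1 → i.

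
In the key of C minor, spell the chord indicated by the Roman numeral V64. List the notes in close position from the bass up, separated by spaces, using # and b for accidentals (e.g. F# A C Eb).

D G B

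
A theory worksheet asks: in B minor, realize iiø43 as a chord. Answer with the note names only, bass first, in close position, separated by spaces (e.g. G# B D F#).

G B C# E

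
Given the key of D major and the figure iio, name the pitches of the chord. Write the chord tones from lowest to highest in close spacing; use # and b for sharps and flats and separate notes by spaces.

E G Bb

iio is the diminished supertonic triad, borrowed from the parallel minor. In D major that root is E.
So the chord is E-G-Bb, a diminished triad.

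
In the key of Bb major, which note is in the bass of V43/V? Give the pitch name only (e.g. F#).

G

The applied chord V43/V is rooted on C: C-E-G-Bb.
The figure 43 means second inversion — the fifth is in the bass.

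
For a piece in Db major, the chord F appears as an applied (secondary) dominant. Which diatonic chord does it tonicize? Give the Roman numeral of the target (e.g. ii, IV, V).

The chord is a major triad on F.
A dominant resolves down a perfect fifth: F → Bb. In Db major, Bb is scale degree 6, i.e. vi.

vi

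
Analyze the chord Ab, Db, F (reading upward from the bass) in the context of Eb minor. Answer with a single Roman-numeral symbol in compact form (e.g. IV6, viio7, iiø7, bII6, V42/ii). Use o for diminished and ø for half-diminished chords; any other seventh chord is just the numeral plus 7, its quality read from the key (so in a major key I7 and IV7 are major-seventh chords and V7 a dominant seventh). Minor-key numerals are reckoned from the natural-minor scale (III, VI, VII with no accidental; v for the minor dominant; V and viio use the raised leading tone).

The pitches Db-F-Ab form a major triad rooted on Db.
Db is scale degree 7 in Eb minor, and a major triad on that degree is written VII.
With Ab in the bass the chord is in second inversion, so the figured bass is 64.

VII64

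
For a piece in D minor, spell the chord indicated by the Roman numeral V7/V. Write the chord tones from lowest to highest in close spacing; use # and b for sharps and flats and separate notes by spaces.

E G# B D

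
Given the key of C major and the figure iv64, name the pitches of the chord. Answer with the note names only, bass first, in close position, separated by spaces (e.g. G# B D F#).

iv64 is the minor subdominant, borrowed from the parallel minor. In C major that root is F.
So the chord is F-Ab-C, a minor triad.
The figured bass 64 indicates second inversion, placing the fifth (C) in the bass: C-F-Ab.

C F Ab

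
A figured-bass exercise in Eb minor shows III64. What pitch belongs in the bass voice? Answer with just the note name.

III in Eb minor has root Gb; the chord is Gb-Bb-Db.
The figure 64 means second inversion — the fifth is in the bass.

Db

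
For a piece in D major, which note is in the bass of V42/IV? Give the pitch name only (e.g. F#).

The applied chord V42/IV is rooted on D: D-F#-A-C.
The figure 42 means third inversion — the seventh is in the bass.

C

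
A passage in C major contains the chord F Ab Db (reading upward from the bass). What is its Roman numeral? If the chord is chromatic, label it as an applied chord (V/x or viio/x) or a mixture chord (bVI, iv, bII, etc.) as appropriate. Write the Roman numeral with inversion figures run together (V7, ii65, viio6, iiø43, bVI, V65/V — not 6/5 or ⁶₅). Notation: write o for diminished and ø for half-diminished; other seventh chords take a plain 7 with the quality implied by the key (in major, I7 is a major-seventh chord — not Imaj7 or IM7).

Stacked in thirds the chord is Db-F-Ab: a major triad on Db.
Db is the lowered second degree of C major (diatonic 2 would be D). This is the Neapolitan sixth — a major triad on the lowered second degree, here in its customary first inversion.
With F in the bass the chord is in first inversion, so the figured bass is 6.

bII6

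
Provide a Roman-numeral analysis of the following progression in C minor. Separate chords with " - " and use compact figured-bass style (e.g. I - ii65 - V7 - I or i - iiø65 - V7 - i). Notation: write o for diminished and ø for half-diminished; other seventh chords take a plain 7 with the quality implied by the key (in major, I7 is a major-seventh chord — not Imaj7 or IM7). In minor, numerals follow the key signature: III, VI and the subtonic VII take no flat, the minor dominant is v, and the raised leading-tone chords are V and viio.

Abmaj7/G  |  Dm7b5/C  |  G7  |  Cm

VI42 - iiø42 - V7 - i

Abmaj7/G has root Ab, degree 6 in C minor, so VI42.
Dm7b5/C: root D is the supertonic; half-diminished seventh chord there is iiø42.
G7 has root G, degree 5 in C minor, so V7.
Cm: minor triad on C = scale degree 1 → i.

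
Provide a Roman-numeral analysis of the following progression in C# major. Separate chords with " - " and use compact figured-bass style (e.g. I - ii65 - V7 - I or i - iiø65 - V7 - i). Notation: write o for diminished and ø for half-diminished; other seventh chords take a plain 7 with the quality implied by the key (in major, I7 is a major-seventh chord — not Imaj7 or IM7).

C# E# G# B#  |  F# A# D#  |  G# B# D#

C#-E#-G#-B#: root C# is the tonic; major seventh chord there is I7.
F#-A#-D# has root D#, degree 2 in C# major, so ii6.
G#-B#-D#: root G# is the dominant; major triad there is V.

I7 - ii6 - V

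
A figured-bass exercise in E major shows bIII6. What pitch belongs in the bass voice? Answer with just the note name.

B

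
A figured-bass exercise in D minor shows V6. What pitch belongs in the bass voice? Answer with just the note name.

V in D minor has root A; the chord is A-C#-E.
The figure 6 means first inversion — the third is in the bass.

C#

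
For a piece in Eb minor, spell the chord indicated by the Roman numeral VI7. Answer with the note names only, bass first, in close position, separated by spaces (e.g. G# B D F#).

In Eb minor, the submediant is Cb, and the diatonic chord built there is a major seventh chord.
That chord is spelled Cb-Eb-Gb-Bb.

Cb Eb Gb Bb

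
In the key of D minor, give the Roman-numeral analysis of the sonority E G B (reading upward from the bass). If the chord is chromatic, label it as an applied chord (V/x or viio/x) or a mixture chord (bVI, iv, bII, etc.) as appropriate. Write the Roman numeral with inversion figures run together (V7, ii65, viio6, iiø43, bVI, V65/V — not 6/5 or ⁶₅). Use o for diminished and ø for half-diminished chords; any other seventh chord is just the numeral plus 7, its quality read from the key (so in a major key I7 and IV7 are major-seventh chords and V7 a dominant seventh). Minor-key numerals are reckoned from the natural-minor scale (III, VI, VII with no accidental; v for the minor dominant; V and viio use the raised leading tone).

ii

The pitches E-G-B form a minor triad rooted on E.
E is the second degree of D minor. This is the minor supertonic, borrowed from the parallel major (the Dorian ii).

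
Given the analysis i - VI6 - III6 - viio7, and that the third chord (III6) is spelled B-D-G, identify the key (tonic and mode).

E minor

The anchor chord is a major triad on G, labeled III6.
If G is scale degree 3 and the mode makes that degree carry a major triad, the tonic is E and the mode is minor.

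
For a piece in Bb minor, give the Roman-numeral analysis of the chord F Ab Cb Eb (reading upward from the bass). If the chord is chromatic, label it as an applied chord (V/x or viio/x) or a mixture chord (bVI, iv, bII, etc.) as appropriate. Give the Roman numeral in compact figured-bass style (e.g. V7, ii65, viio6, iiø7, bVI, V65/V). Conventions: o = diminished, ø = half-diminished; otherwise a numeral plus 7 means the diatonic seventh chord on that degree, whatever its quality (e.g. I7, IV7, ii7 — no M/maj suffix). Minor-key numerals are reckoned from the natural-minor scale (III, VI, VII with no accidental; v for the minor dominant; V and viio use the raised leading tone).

Stacked in thirds the chord is F-Ab-Cb-Eb: a half-diminished seventh chord on F.
F sits a half step below Gb (VI in Bb minor); a diminished chord there is the applied leading-tone chord of VI.

viiø7/VI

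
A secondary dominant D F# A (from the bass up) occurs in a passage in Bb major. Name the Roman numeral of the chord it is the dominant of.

vi

The chord is a major triad on D.
A dominant resolves down a perfect fifth: D → G. In Bb major, G is scale degree 6, i.e. vi.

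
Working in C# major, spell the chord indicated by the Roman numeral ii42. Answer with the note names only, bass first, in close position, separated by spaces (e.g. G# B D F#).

C# D# F# A#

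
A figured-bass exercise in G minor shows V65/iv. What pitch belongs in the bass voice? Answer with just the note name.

The applied chord V65/iv is rooted on G: G-B-D-F.
The figure 65 means first inversion — the third is in the bass.

B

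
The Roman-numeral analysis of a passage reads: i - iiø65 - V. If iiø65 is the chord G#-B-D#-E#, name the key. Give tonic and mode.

The chord E#m7b5/G# is a half-diminished seventh chord rooted on E#; its label is iiø65.
If E# is scale degree 2 and the mode makes that degree carry a half-diminished seventh chord, the tonic is D# and the mode is minor.

D# minor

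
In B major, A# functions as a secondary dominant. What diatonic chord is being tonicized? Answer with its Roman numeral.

The chord is a major triad on A#.
A dominant resolves down a perfect fifth: A# → D#. In B major, D# is scale degree 3, i.e. iii.

iii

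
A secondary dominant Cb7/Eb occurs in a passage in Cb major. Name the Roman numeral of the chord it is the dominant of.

The chord is a dominant seventh chord on Cb.
A dominant resolves down a perfect fifth: Cb → Fb. In Cb major, Fb is scale degree 4, i.e. IV.

IV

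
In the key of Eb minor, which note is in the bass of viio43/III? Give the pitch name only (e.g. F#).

Cb

The applied chord viio43/III is rooted on F: F-Ab-Cb-Ebb.
The figure 43 means second inversion — the fifth is in the bass.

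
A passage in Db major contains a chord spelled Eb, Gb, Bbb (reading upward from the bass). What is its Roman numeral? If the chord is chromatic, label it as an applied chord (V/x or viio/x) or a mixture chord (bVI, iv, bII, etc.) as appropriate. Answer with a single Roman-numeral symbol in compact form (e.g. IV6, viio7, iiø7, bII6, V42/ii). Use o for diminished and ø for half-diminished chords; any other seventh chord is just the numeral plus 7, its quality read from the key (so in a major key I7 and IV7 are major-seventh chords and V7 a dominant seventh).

Stacked in thirds the chord is Eb-Gb-Bbb: a diminished triad on Eb.
Eb is the second degree of Db major. This is the diminished supertonic triad, borrowed from the parallel minor.

iio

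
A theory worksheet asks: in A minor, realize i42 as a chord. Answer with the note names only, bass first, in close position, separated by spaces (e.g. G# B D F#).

In A minor, the first degree is A, and the diatonic chord built there is a minor seventh chord.
Stacking thirds from A gives A-C-E-G.
With the 42 figure the chord is in third inversion; from the bass G upward in close position it reads G-A-C-E.

G A C E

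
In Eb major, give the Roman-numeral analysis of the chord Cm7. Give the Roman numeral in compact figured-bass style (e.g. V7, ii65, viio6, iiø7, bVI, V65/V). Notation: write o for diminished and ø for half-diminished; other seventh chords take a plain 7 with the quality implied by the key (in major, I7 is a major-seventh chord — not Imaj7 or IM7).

vi7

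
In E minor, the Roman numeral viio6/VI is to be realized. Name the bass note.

D

The applied chord viio6/VI is rooted on B: B-D-F.
The figure 6 means first inversion — the third is in the bass.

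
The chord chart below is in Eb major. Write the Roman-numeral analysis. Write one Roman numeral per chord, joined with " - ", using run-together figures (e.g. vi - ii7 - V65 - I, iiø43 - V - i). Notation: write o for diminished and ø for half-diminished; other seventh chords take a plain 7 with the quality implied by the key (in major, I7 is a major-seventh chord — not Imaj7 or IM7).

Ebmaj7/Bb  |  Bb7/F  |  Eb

Ebmaj7/Bb: root Eb is the tonic; major seventh chord there is I43.
Bb7/F: dominant seventh chord on Bb = scale degree 5 → V43.
Eb has root Eb, degree 1 in Eb major, so I.

I43 - V43 - I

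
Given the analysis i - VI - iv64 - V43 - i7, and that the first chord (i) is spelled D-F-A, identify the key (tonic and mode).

D minor

The anchor chord is a minor triad on D, labeled i.
If D is scale degree 1 and the mode makes that degree carry a minor triad, the tonic is D and the mode is minor.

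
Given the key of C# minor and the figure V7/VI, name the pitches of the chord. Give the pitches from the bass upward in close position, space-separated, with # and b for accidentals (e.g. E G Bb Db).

E G# B D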